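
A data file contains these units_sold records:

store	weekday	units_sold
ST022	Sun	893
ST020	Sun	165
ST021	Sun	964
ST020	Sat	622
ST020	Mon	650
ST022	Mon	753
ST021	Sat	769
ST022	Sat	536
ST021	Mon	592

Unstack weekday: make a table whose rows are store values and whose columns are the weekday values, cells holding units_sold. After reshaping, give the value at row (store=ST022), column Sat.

536

Wide layout: rows indexed by store, columns are the 3 distinct weekday values (Sun, Sat, Mon).
Cell (store=ST022, weekday=Sat) draws from the long row where store=ST022 and weekday=Sat, which has units_sold=536.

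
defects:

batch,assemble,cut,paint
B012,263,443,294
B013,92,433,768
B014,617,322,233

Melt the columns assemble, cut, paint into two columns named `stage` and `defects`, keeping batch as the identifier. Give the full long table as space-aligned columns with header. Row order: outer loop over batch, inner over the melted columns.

batch  stage     defects
B012   assemble  263    
B012   cut       443    
B012   paint     294    
B013   assemble  92     
B013   cut       433    
B013   paint     768    
B014   assemble  617    
B014   cut       322    
B014   paint     233    

Each (batch, column) pair becomes one row: 3 × 3 = 9 rows.
For example, (B012, assemble) → defects=263.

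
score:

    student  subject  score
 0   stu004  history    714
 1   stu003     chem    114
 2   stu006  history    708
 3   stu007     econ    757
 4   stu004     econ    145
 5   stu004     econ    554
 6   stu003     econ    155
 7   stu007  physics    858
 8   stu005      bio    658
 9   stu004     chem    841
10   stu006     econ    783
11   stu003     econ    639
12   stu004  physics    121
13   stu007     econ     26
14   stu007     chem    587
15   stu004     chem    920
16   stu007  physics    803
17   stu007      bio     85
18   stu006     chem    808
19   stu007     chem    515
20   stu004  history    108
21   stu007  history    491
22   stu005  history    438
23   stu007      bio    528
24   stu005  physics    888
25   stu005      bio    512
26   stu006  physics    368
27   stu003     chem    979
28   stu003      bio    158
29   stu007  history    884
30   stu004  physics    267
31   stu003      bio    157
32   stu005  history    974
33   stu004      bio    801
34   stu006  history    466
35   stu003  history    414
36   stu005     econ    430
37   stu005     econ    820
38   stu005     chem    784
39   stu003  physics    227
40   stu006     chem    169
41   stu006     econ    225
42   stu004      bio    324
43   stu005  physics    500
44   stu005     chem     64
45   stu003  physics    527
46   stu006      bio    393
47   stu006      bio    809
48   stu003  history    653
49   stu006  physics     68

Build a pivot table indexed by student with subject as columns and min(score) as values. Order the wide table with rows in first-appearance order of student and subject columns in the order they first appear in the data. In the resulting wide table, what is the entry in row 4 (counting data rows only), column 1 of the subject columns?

With rows in first-appearance order of student, row 4 is student=stu007. subject columns in first-appearance order: history, chem, econ, physics, bio; column 1 is history.
Long rows with student=stu007, subject=history: min(491, 884) = 491.

491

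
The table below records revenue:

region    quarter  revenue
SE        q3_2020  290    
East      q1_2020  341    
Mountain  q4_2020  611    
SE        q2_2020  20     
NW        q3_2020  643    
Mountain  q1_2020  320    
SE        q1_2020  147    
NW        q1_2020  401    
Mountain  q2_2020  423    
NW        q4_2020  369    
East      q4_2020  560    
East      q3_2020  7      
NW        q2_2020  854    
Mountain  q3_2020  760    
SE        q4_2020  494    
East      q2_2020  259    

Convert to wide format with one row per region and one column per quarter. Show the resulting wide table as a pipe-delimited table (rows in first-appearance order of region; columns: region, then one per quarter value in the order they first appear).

Columns: region plus the 4 distinct quarter values (q3_2020, q1_2020, q4_2020, q2_2020).
For example, row SE column q3_2020 takes revenue=290 from the long row (SE, q3_2020).

| region | q3_2020 | q1_2020 | q4_2020 | q2_2020 |
| SE | 290 | 147 | 494 | 20 |
| East | 7 | 341 | 560 | 259 |
| Mountain | 760 | 320 | 611 | 423 |
| NW | 643 | 401 | 369 | 854 |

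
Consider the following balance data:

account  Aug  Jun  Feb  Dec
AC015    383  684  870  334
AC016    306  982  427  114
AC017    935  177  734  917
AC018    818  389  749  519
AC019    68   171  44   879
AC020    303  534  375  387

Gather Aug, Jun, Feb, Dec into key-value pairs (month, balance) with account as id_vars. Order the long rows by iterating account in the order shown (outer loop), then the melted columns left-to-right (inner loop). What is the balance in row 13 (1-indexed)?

24 rows total (6 × 4). Row 13: index ⌊(13-1)/4⌋ = 3 into account → AC018; (13-1) mod 4 = 0 into the melted columns → Aug.
So row 13 is (AC018, Aug, 818); balance = 818.

818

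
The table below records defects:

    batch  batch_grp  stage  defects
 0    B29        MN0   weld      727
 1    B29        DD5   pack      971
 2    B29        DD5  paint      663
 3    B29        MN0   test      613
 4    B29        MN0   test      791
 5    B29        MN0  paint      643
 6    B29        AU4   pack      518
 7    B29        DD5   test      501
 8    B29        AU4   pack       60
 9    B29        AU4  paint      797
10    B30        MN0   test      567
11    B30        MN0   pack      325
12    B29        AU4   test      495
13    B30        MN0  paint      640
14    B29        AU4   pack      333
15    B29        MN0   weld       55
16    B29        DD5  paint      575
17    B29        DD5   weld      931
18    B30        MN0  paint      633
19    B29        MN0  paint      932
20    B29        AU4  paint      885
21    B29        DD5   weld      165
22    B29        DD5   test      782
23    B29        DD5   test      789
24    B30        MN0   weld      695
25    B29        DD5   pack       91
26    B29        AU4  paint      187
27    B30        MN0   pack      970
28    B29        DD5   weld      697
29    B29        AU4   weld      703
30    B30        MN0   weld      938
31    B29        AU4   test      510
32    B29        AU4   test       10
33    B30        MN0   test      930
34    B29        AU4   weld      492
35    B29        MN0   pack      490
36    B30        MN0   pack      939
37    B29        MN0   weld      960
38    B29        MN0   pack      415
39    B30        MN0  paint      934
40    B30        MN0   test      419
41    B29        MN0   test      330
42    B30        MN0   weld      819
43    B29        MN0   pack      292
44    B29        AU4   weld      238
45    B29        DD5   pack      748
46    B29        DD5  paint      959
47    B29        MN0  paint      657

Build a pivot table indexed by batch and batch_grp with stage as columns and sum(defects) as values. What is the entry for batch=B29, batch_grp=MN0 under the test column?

1734

Rows with batch=B29, batch_grp=MN0 and stage=test: defects values are 613, 791, 330.
613 + 791 + 330 = 1734.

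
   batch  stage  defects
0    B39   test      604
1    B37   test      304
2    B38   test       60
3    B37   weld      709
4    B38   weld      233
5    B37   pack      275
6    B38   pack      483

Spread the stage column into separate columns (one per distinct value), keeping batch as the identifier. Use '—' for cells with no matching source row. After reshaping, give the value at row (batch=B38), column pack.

483

The long row with batch=B38, stage=pack has defects=483.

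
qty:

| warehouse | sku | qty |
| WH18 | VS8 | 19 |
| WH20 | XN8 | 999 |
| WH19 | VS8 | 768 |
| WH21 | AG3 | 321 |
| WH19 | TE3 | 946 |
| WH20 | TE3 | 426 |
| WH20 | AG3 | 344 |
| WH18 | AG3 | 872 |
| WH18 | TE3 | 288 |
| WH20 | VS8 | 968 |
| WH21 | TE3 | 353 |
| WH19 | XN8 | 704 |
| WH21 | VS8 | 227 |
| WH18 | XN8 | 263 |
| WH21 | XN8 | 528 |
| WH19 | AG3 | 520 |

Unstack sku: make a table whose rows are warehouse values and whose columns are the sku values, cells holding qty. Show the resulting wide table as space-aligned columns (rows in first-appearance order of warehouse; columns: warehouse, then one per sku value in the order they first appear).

warehouse  VS8  XN8  AG3  TE3
WH18       19   263  872  288
WH20       968  999  344  426
WH19       768  704  520  946
WH21       227  528  321  353

Columns: warehouse plus the 4 distinct sku values (VS8, XN8, AG3, TE3).
For example, row WH18 column VS8 takes qty=19 from the long row (WH18, VS8).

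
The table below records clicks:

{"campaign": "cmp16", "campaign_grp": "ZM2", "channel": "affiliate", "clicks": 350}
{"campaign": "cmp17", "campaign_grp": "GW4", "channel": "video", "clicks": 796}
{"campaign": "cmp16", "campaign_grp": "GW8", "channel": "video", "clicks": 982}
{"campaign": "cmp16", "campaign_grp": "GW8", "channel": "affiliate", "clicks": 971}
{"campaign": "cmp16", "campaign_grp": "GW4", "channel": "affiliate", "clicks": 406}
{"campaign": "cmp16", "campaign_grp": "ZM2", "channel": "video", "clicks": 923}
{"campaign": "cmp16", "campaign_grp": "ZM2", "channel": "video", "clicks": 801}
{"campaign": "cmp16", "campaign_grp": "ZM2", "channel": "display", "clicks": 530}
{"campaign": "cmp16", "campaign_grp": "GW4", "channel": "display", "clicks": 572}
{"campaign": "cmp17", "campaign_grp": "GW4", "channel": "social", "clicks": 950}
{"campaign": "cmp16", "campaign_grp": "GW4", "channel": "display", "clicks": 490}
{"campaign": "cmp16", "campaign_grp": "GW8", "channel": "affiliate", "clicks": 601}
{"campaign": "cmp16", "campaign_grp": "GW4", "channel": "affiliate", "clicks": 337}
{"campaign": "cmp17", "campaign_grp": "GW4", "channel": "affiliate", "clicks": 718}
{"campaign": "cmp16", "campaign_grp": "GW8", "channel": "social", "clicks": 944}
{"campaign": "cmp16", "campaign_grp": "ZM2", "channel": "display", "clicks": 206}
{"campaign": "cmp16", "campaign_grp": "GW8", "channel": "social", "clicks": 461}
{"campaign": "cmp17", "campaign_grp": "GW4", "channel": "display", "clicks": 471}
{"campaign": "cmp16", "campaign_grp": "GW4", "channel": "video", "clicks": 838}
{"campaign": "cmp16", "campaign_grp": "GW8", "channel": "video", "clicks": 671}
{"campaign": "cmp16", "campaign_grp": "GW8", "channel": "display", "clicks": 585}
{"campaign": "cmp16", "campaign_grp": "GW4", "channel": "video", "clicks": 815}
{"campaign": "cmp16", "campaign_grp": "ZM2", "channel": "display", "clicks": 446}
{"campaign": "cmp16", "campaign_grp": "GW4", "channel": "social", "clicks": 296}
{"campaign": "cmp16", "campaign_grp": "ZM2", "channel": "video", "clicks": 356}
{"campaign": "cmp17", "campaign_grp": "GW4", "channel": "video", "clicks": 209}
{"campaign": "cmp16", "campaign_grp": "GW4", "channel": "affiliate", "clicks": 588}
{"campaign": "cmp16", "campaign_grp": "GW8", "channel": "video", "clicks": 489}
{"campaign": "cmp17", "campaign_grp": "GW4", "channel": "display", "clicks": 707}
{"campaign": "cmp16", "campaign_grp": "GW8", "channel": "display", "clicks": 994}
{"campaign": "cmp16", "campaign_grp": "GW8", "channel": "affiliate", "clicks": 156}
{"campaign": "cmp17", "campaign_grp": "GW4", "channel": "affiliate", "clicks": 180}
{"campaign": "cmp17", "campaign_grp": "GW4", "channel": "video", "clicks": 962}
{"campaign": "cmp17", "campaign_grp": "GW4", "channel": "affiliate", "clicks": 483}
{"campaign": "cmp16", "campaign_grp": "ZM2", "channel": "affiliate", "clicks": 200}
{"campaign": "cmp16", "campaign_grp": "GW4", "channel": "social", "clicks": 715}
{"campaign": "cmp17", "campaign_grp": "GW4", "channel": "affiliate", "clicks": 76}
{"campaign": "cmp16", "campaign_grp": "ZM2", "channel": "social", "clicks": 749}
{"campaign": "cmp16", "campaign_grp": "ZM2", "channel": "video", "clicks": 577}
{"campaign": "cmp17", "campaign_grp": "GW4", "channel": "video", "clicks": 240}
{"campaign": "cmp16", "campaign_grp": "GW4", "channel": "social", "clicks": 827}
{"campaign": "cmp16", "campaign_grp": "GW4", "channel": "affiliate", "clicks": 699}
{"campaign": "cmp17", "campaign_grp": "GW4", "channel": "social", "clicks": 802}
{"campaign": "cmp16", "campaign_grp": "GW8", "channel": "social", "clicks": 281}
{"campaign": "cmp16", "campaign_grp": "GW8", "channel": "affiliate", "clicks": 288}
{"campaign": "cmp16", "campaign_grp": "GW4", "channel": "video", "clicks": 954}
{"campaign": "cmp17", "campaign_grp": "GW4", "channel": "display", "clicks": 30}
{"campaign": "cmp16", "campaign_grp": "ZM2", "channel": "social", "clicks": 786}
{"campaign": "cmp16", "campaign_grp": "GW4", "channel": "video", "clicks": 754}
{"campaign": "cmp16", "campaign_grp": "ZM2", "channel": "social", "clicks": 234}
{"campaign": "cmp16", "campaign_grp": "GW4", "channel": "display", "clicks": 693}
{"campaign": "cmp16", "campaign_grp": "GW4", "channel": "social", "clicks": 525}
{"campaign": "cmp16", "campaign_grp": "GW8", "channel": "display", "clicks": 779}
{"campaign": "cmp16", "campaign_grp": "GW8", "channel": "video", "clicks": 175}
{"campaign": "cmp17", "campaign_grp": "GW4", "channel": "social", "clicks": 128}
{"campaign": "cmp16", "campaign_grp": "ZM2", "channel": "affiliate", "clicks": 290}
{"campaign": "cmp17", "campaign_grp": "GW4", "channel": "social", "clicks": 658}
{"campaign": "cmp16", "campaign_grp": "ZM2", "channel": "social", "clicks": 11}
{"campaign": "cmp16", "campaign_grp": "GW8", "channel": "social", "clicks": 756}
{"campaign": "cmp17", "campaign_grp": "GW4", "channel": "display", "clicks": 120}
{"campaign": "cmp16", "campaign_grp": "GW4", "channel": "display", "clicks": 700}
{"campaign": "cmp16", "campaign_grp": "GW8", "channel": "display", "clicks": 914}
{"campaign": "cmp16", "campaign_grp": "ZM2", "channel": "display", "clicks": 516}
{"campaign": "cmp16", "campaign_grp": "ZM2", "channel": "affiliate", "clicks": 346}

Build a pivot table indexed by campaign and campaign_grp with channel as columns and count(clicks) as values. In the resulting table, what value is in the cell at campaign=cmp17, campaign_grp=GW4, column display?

4

Rows with campaign=cmp17, campaign_grp=GW4 and channel=display: clicks values are 471, 707, 30, 120.
4 rows match — count = 4.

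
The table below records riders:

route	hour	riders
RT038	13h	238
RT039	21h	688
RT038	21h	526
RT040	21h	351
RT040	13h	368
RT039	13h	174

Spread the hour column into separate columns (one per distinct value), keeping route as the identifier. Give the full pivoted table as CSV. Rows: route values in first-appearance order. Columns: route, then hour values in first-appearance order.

route,13h,21h
RT038,238,526
RT039,174,688
RT040,368,351

Columns: route plus the 2 distinct hour values (13h, 21h).
For example, row RT038 column 13h takes riders=238 from the long row (RT038, 13h).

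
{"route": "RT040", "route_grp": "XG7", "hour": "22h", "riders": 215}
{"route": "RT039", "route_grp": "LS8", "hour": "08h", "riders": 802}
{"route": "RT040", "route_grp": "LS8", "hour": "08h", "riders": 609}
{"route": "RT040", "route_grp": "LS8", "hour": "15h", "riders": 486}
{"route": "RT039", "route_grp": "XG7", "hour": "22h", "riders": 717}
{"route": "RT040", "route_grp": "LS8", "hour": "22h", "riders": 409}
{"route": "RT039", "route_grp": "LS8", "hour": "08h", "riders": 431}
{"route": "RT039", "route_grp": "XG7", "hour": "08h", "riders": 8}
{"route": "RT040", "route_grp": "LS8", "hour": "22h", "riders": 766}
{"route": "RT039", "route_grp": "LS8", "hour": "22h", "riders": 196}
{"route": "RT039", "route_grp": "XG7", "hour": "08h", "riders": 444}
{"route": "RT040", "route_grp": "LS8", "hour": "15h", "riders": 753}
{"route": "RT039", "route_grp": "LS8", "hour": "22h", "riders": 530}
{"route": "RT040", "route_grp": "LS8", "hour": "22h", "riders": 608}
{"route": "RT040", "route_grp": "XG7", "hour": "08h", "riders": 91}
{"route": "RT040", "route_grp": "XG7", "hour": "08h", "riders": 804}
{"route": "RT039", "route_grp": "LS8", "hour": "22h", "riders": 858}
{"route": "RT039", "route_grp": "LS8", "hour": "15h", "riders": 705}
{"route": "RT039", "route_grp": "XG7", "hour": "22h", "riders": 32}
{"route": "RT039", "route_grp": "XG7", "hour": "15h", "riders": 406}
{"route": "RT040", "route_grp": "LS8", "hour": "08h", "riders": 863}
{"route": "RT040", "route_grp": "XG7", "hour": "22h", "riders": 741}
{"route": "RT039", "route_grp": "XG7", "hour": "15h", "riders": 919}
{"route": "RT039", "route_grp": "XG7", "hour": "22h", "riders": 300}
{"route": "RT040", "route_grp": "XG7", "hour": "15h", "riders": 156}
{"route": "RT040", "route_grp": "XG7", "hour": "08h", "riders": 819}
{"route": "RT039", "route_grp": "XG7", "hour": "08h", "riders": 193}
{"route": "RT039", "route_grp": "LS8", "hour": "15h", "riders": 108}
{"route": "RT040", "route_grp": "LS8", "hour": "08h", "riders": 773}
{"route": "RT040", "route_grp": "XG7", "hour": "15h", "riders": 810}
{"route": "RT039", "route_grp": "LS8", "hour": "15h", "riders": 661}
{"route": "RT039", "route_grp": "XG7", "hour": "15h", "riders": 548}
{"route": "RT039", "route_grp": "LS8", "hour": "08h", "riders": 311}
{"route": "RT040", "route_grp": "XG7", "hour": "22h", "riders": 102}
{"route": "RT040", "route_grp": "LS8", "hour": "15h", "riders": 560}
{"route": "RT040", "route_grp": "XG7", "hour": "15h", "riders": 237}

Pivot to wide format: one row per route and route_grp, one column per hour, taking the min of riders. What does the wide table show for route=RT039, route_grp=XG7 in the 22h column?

32

Rows with route=RT039, route_grp=XG7 and hour=22h: riders values are 717, 32, 300.
min(717, 32, 300) = 32.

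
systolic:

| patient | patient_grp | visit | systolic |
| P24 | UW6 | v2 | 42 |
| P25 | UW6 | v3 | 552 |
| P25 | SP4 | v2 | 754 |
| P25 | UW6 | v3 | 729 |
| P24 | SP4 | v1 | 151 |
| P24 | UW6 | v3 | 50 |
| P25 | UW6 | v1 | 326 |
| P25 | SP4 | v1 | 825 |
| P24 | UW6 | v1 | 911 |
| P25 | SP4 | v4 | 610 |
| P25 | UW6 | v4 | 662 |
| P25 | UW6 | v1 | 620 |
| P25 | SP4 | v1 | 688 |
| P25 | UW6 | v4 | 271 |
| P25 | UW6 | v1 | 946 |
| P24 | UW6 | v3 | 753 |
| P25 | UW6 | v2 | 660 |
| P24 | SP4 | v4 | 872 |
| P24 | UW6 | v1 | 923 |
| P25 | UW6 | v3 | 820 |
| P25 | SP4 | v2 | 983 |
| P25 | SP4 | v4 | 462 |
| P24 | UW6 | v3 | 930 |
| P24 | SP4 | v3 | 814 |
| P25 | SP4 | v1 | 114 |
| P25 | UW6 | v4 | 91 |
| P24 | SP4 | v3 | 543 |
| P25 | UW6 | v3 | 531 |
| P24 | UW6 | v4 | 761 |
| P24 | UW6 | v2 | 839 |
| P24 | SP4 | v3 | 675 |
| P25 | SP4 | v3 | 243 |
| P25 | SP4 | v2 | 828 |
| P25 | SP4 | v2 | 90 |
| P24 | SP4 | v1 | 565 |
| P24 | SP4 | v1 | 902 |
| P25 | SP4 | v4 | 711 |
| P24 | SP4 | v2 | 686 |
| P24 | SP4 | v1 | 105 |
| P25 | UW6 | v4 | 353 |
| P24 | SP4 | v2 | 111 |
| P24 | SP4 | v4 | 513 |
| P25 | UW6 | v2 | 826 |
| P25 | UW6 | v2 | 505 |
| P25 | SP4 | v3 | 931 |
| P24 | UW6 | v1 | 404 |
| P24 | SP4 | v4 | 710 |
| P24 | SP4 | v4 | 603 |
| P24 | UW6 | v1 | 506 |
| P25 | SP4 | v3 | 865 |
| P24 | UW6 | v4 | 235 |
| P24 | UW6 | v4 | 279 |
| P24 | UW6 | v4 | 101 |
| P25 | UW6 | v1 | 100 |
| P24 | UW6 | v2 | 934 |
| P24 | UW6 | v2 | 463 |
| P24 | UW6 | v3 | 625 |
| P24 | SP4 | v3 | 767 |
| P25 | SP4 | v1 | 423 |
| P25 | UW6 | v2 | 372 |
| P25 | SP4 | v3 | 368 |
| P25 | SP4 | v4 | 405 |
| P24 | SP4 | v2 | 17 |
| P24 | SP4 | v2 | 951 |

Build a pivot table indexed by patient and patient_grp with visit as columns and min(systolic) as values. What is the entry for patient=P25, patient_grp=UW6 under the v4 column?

Rows with patient=P25, patient_grp=UW6 and visit=v4: systolic values are 662, 271, 91, 353.
min(662, 271, 91, 353) = 91.

91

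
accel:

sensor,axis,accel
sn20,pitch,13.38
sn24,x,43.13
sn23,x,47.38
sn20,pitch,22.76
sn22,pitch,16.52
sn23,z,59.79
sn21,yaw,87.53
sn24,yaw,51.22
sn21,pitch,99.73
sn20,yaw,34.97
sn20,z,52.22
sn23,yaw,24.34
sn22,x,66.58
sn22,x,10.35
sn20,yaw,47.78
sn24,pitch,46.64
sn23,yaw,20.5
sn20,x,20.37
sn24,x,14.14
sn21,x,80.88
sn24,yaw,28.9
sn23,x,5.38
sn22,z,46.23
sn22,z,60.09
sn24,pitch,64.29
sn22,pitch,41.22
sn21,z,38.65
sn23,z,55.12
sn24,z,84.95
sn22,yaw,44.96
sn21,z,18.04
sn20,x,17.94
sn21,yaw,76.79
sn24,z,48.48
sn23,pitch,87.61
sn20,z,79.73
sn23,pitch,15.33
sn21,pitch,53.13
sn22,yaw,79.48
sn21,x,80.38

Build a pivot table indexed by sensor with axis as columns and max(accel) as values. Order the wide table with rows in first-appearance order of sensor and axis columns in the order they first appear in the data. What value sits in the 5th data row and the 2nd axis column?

With rows in first-appearance order of sensor, row 5 is sensor=sn21. axis columns in first-appearance order: pitch, x, z, yaw; column 2 is x.
Long rows with sensor=sn21, axis=x: max(80.88, 80.38) = 80.88.

80.88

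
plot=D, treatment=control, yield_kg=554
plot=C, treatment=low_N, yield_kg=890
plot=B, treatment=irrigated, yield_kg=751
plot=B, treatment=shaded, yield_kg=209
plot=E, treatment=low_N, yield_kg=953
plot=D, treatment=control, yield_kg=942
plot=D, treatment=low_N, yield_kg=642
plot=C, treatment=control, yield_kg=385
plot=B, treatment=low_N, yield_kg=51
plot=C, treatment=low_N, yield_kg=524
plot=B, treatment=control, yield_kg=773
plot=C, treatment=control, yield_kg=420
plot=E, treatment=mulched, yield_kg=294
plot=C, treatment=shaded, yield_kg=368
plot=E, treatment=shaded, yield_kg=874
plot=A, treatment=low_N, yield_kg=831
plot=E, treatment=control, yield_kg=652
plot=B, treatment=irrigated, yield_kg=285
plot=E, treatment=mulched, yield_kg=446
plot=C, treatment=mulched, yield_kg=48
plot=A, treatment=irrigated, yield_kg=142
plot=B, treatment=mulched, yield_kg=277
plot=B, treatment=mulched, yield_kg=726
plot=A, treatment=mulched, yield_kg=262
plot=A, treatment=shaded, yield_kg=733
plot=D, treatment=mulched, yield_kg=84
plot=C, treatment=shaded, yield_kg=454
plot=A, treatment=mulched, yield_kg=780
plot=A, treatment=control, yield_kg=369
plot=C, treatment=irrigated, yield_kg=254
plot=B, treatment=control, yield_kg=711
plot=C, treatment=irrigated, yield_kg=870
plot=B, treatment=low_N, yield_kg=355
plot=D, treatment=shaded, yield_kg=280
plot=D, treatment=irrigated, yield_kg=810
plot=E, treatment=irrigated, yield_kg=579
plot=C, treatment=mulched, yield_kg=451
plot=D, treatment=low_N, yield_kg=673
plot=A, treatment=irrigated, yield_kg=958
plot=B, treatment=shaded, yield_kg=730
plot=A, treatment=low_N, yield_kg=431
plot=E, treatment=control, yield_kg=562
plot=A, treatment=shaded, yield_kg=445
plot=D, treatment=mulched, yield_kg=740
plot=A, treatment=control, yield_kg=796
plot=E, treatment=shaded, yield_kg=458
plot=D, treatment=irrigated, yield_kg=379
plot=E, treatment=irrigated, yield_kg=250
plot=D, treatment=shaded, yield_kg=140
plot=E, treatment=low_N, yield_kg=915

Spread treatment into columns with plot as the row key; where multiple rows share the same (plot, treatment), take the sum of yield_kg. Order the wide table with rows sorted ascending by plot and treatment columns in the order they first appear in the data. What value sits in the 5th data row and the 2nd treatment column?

With rows sorted ascending by plot, row 5 is plot=E. treatment columns in first-appearance order: control, low_N, irrigated, shaded, mulched; column 2 is low_N.
Long rows with plot=E, treatment=low_N: 953 + 915 = 1868.

1868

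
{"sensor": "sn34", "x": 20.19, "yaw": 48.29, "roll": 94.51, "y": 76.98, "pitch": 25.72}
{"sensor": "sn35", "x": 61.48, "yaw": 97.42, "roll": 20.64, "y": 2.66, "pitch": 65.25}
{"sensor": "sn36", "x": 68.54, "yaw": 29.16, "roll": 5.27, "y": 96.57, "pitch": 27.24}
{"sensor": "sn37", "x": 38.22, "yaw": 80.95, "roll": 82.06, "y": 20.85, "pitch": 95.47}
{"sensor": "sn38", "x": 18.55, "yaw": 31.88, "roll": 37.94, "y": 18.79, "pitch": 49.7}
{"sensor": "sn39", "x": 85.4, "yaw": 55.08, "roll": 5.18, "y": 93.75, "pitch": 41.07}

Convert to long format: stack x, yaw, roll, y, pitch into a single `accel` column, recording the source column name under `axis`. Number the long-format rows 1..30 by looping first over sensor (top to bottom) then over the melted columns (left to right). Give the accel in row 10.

65.25

30 rows total (6 × 5). Row 10: index ⌊(10-1)/5⌋ = 1 into sensor → sn35; (10-1) mod 5 = 4 into the melted columns → pitch.
So row 10 is (sn35, pitch, 65.25); accel = 65.25.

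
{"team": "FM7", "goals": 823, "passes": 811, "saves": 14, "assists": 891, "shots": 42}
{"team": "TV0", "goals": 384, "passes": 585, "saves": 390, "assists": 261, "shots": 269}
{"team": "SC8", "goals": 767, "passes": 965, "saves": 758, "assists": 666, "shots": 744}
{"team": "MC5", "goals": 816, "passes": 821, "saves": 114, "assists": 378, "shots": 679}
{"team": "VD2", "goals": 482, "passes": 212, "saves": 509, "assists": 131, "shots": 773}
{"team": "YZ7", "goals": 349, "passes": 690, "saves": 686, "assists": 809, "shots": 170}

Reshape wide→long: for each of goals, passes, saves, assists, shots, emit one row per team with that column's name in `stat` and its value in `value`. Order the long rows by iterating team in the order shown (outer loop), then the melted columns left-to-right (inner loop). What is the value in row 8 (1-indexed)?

390

30 rows total (6 × 5). Row 8: index ⌊(8-1)/5⌋ = 1 into team → TV0; (8-1) mod 5 = 2 into the melted columns → saves.
So row 8 is (TV0, saves, 390); value = 390.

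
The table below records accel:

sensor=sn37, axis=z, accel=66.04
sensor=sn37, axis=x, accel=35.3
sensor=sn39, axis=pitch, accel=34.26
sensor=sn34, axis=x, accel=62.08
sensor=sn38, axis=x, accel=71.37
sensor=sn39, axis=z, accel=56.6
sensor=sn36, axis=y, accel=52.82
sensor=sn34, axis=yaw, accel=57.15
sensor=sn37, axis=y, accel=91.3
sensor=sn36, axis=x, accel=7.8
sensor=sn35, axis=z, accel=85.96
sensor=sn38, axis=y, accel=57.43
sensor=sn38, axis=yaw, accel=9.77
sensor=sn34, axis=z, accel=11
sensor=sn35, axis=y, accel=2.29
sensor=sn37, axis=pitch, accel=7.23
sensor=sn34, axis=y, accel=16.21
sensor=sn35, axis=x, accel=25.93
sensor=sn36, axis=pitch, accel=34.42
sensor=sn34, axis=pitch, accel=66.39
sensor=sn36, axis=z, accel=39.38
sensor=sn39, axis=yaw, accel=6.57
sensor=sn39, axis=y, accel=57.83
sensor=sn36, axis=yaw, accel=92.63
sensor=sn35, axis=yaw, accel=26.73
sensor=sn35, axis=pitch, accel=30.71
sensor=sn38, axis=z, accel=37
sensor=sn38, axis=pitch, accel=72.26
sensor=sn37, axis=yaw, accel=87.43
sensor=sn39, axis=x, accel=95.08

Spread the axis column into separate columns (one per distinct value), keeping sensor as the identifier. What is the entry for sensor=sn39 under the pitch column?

Wide layout: rows indexed by sensor, columns are the 5 distinct axis values (z, x, pitch, y, yaw).
Cell (sensor=sn39, axis=pitch) draws from the long row where sensor=sn39 and axis=pitch, which has accel=34.26.

34.26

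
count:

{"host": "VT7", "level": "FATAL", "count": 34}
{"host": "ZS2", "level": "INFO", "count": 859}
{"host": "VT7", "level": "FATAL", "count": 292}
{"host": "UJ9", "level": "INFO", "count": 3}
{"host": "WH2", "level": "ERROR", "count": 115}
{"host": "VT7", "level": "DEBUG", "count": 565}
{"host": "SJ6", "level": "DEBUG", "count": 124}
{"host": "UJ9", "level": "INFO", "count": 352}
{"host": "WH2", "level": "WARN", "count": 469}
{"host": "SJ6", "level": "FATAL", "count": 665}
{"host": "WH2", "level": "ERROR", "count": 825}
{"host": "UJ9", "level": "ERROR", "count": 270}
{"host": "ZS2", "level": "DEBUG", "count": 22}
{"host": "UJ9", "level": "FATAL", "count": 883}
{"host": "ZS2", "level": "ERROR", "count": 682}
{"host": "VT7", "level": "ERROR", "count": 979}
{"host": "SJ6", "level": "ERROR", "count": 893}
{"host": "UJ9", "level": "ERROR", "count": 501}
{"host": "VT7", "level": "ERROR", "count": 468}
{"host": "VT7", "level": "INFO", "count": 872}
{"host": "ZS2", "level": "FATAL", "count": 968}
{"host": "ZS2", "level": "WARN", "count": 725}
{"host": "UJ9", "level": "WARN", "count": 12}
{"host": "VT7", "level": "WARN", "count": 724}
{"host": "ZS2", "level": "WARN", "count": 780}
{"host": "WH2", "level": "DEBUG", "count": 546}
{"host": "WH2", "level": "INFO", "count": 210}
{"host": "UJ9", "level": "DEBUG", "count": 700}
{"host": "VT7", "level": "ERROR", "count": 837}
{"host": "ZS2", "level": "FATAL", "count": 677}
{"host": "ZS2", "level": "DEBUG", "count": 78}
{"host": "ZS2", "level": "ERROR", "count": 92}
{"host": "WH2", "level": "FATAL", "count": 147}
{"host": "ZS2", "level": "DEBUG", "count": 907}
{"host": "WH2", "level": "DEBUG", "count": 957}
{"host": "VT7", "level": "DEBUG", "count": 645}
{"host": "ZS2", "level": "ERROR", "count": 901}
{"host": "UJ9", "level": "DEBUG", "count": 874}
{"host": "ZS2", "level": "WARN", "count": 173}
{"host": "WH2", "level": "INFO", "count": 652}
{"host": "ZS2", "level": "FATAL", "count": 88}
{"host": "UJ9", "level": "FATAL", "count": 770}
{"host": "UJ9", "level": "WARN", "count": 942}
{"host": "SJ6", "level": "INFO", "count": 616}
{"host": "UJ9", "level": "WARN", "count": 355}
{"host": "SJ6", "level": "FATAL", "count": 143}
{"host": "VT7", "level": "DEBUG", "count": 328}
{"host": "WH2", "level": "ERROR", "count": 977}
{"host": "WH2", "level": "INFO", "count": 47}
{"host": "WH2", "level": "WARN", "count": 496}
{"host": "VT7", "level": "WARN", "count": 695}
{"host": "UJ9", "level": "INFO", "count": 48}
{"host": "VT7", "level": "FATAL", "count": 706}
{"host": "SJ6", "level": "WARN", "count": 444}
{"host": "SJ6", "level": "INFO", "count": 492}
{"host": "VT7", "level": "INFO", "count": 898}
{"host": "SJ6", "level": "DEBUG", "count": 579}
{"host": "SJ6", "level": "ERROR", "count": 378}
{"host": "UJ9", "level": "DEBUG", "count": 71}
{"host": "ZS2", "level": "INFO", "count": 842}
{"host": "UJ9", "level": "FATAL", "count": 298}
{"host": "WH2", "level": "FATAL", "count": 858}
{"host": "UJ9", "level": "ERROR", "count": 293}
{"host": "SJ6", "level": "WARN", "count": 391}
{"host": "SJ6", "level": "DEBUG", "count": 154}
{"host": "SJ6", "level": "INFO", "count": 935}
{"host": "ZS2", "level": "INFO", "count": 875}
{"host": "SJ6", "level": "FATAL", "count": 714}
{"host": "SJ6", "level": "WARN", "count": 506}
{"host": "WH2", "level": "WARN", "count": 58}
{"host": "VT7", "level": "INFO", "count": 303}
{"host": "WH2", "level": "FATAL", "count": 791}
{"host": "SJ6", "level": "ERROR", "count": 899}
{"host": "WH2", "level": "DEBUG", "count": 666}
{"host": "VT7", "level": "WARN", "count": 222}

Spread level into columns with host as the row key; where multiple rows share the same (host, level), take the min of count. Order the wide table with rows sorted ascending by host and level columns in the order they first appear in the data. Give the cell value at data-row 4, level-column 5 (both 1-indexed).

58

With rows sorted ascending by host, row 4 is host=WH2. level columns in first-appearance order: FATAL, INFO, ERROR, DEBUG, WARN; column 5 is WARN.
Long rows with host=WH2, level=WARN: min(469, 496, 58) = 58.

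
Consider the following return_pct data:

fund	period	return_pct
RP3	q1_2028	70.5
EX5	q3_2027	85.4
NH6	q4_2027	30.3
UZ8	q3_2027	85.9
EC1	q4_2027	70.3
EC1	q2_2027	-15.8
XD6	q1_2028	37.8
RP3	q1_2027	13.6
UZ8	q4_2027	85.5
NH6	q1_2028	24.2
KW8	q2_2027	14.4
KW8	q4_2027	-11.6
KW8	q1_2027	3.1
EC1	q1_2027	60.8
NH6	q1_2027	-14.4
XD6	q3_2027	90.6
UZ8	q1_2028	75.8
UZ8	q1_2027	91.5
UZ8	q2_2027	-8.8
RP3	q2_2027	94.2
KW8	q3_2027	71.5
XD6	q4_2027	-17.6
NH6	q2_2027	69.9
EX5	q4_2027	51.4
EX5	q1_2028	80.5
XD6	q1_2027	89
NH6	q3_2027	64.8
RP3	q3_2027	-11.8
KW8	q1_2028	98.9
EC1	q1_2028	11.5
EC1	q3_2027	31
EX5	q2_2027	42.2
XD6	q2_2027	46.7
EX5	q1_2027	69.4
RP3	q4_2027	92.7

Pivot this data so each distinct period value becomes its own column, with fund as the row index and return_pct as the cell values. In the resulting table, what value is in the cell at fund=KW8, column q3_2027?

71.5

Wide layout: rows indexed by fund, columns are the 5 distinct period values (q1_2028, q3_2027, q4_2027, q2_2027, q1_2027).
Cell (fund=KW8, period=q3_2027) draws from the long row where fund=KW8 and period=q3_2027, which has return_pct=71.5.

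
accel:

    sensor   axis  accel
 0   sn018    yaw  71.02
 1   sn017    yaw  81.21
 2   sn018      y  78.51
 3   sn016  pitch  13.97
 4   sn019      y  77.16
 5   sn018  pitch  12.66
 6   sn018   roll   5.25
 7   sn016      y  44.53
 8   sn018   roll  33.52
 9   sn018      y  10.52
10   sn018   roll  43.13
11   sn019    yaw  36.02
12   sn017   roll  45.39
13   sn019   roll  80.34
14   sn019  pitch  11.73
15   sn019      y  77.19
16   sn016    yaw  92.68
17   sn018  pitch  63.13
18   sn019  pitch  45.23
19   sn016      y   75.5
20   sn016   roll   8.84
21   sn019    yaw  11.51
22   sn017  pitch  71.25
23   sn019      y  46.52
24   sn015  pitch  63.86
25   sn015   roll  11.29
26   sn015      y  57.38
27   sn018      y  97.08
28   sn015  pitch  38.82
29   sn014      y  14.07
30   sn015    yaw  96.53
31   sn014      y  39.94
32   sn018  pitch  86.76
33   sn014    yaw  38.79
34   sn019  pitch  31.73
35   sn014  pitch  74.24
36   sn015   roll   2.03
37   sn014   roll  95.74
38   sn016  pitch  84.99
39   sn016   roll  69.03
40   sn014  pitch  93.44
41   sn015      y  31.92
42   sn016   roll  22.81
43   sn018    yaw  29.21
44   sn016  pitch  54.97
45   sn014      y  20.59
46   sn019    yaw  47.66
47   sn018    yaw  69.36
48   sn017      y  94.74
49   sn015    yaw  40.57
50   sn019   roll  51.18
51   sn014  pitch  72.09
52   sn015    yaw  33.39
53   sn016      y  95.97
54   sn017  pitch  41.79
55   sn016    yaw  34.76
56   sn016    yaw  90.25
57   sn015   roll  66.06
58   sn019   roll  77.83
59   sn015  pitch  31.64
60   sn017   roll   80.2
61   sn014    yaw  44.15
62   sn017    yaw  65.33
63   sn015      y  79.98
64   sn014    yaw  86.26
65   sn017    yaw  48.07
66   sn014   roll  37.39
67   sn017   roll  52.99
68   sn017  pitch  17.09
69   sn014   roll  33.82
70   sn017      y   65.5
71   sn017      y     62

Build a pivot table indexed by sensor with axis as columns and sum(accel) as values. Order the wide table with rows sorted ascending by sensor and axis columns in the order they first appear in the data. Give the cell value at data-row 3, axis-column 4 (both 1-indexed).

With rows sorted ascending by sensor, row 3 is sensor=sn016. axis columns in first-appearance order: yaw, y, pitch, roll; column 4 is roll.
Long rows with sensor=sn016, axis=roll: 8.84 + 69.03 + 22.81 = 100.68.

100.68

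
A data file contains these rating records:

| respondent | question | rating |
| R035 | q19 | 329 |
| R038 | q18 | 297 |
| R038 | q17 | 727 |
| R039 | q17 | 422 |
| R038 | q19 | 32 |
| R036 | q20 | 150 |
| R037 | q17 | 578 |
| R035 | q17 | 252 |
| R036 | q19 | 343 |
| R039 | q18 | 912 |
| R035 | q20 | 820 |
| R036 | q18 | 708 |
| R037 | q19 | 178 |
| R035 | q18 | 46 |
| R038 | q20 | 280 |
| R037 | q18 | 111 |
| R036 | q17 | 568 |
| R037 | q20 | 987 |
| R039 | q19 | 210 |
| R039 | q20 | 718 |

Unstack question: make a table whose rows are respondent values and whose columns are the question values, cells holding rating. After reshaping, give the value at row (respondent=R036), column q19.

Wide layout: rows indexed by respondent, columns are the 4 distinct question values (q19, q18, q17, q20).
Cell (respondent=R036, question=q19) draws from the long row where respondent=R036 and question=q19, which has rating=343.

343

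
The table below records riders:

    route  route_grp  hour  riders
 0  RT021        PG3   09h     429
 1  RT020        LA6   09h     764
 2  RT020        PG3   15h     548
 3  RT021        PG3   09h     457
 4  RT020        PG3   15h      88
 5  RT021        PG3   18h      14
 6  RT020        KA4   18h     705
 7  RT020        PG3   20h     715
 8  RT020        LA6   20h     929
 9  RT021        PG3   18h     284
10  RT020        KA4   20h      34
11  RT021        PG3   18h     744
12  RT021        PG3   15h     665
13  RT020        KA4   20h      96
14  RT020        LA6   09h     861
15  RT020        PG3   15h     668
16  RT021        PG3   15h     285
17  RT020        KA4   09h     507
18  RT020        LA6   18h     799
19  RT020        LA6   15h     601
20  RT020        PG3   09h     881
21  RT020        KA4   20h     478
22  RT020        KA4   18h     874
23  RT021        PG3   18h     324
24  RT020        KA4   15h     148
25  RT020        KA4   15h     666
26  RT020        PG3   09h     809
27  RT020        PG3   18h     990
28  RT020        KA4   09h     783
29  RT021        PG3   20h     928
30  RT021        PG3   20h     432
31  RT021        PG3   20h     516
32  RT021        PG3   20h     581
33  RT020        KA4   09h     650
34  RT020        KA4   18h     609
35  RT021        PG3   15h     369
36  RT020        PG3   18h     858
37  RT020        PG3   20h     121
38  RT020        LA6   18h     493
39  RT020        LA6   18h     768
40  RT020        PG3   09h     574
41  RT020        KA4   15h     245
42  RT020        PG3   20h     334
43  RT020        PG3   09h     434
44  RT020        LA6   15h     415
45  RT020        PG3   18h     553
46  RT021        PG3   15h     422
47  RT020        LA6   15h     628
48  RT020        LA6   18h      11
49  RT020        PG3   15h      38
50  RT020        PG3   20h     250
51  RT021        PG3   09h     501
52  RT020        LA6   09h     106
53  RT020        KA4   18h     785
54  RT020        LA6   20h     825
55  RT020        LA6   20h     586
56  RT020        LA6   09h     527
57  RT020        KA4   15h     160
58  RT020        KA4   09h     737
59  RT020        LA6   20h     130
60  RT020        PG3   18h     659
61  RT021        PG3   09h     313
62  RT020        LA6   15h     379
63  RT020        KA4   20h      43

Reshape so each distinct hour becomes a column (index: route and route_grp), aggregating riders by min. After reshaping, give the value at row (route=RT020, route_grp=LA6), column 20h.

Rows with route=RT020, route_grp=LA6 and hour=20h: riders values are 929, 825, 586, 130.
min(929, 825, 586, 130) = 130.

130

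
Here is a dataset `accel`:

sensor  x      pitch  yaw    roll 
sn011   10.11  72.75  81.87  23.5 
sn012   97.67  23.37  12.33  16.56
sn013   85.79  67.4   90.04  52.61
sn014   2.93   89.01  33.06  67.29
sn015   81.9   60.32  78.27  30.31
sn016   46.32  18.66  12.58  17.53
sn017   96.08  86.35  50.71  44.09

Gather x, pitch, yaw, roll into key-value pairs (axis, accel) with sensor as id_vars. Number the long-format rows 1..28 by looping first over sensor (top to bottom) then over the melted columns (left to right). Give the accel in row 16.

28 rows total (7 × 4). Row 16: index ⌊(16-1)/4⌋ = 3 into sensor → sn014; (16-1) mod 4 = 3 into the melted columns → roll.
So row 16 is (sn014, roll, 67.29); accel = 67.29.

67.29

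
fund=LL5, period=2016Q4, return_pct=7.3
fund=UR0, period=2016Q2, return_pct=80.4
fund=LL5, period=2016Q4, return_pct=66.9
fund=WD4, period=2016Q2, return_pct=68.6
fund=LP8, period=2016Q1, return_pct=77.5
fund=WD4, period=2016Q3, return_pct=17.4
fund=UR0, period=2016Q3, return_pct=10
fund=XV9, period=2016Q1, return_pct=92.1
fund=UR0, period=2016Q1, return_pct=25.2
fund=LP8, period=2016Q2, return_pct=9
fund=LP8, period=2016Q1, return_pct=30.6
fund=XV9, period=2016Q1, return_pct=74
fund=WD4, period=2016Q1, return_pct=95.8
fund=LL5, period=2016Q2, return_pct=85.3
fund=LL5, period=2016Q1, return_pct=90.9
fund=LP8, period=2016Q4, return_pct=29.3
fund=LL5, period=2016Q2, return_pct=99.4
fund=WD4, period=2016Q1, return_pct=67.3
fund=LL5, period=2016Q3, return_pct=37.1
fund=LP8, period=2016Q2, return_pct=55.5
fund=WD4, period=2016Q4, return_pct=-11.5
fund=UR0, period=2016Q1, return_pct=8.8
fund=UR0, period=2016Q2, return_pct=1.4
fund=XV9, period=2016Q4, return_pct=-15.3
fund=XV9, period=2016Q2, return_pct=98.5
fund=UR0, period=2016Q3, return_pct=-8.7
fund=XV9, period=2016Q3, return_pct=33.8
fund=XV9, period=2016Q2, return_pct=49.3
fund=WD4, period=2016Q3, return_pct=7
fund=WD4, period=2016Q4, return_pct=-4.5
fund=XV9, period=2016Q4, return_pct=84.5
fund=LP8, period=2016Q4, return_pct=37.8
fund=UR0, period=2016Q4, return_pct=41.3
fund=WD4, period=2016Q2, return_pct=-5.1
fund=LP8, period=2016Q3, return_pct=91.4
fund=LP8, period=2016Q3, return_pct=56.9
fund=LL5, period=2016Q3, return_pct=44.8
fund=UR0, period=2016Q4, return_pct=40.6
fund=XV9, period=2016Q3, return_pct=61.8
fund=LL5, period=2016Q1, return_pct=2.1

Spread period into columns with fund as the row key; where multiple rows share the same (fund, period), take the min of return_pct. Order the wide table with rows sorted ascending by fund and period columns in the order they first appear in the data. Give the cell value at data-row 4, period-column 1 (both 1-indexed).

With rows sorted ascending by fund, row 4 is fund=WD4. period columns in first-appearance order: 2016Q4, 2016Q2, 2016Q1, 2016Q3; column 1 is 2016Q4.
Long rows with fund=WD4, period=2016Q4: min(-11.5, -4.5) = -11.5.

-11.5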